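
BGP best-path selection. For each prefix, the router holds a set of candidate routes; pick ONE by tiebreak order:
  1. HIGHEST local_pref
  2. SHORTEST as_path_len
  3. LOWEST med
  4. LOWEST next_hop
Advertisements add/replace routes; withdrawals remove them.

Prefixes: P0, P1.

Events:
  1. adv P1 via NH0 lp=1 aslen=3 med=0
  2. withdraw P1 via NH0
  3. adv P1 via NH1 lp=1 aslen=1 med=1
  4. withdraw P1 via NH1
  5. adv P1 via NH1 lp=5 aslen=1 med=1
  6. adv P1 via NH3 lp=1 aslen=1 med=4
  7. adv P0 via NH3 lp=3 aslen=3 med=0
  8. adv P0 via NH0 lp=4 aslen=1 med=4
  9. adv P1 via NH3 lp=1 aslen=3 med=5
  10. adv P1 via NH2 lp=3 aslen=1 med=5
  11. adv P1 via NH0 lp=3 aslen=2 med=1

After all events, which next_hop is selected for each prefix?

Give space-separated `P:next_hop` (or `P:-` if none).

Op 1: best P0=- P1=NH0
Op 2: best P0=- P1=-
Op 3: best P0=- P1=NH1
Op 4: best P0=- P1=-
Op 5: best P0=- P1=NH1
Op 6: best P0=- P1=NH1
Op 7: best P0=NH3 P1=NH1
Op 8: best P0=NH0 P1=NH1
Op 9: best P0=NH0 P1=NH1
Op 10: best P0=NH0 P1=NH1
Op 11: best P0=NH0 P1=NH1

Answer: P0:NH0 P1:NH1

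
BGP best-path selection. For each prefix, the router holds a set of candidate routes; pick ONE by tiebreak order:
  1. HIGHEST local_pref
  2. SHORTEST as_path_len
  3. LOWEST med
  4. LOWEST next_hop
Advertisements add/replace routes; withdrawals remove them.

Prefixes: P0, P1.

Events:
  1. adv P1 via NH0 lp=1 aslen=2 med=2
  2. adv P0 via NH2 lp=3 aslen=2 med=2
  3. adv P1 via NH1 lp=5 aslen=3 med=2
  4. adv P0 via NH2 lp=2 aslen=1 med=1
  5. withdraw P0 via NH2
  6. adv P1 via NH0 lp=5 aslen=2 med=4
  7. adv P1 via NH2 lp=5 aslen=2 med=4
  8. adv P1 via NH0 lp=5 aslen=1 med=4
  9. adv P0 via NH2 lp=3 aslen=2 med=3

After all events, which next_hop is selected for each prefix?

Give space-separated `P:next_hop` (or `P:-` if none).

Answer: P0:NH2 P1:NH0

Derivation:
Op 1: best P0=- P1=NH0
Op 2: best P0=NH2 P1=NH0
Op 3: best P0=NH2 P1=NH1
Op 4: best P0=NH2 P1=NH1
Op 5: best P0=- P1=NH1
Op 6: best P0=- P1=NH0
Op 7: best P0=- P1=NH0
Op 8: best P0=- P1=NH0
Op 9: best P0=NH2 P1=NH0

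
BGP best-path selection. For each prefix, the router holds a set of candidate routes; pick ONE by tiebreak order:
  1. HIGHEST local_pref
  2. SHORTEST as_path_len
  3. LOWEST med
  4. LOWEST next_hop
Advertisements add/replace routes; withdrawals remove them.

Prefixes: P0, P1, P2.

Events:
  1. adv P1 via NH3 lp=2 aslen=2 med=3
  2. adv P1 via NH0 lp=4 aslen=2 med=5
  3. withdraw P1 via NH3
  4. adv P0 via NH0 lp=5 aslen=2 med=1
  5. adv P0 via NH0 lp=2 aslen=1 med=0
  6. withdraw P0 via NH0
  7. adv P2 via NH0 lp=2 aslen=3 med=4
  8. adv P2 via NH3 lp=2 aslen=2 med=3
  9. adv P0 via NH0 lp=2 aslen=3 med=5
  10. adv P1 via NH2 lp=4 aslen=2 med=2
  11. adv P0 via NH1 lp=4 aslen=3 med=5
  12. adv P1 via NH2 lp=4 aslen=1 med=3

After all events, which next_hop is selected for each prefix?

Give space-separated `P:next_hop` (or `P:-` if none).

Op 1: best P0=- P1=NH3 P2=-
Op 2: best P0=- P1=NH0 P2=-
Op 3: best P0=- P1=NH0 P2=-
Op 4: best P0=NH0 P1=NH0 P2=-
Op 5: best P0=NH0 P1=NH0 P2=-
Op 6: best P0=- P1=NH0 P2=-
Op 7: best P0=- P1=NH0 P2=NH0
Op 8: best P0=- P1=NH0 P2=NH3
Op 9: best P0=NH0 P1=NH0 P2=NH3
Op 10: best P0=NH0 P1=NH2 P2=NH3
Op 11: best P0=NH1 P1=NH2 P2=NH3
Op 12: best P0=NH1 P1=NH2 P2=NH3

Answer: P0:NH1 P1:NH2 P2:NH3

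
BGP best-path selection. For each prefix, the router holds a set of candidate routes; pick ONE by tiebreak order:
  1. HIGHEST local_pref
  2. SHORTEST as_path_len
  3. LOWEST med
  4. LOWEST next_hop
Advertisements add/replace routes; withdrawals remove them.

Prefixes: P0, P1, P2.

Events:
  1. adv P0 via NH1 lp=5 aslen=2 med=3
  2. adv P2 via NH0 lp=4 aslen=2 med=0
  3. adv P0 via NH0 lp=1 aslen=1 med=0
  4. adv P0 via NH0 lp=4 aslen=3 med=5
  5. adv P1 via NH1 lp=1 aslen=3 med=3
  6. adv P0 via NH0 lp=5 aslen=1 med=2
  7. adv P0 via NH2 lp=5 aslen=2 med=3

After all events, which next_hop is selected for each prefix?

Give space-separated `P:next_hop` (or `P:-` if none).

Op 1: best P0=NH1 P1=- P2=-
Op 2: best P0=NH1 P1=- P2=NH0
Op 3: best P0=NH1 P1=- P2=NH0
Op 4: best P0=NH1 P1=- P2=NH0
Op 5: best P0=NH1 P1=NH1 P2=NH0
Op 6: best P0=NH0 P1=NH1 P2=NH0
Op 7: best P0=NH0 P1=NH1 P2=NH0

Answer: P0:NH0 P1:NH1 P2:NH0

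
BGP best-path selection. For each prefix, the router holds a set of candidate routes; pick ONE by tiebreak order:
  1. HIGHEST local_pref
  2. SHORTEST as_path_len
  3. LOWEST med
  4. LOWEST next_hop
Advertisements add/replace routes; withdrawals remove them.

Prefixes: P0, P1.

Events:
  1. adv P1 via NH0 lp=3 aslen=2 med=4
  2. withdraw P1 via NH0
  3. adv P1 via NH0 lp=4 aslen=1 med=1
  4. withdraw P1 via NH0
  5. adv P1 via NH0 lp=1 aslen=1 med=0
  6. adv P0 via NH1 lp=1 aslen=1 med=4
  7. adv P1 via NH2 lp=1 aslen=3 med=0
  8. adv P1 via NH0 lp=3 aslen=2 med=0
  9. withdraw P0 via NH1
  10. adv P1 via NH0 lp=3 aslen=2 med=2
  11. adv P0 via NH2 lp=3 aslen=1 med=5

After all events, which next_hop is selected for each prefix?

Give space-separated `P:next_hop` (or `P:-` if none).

Op 1: best P0=- P1=NH0
Op 2: best P0=- P1=-
Op 3: best P0=- P1=NH0
Op 4: best P0=- P1=-
Op 5: best P0=- P1=NH0
Op 6: best P0=NH1 P1=NH0
Op 7: best P0=NH1 P1=NH0
Op 8: best P0=NH1 P1=NH0
Op 9: best P0=- P1=NH0
Op 10: best P0=- P1=NH0
Op 11: best P0=NH2 P1=NH0

Answer: P0:NH2 P1:NH0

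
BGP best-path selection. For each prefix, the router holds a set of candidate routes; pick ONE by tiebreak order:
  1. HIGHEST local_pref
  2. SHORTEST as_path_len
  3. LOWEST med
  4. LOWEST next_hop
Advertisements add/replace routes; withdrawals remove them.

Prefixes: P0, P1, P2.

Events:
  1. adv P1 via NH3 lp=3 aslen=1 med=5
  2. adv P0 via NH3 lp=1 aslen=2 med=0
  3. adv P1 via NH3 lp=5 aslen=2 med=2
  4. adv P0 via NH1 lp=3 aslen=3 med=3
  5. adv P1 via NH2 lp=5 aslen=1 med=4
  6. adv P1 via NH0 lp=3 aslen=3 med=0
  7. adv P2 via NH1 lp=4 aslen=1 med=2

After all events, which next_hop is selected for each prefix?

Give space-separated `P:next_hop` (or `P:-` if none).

Answer: P0:NH1 P1:NH2 P2:NH1

Derivation:
Op 1: best P0=- P1=NH3 P2=-
Op 2: best P0=NH3 P1=NH3 P2=-
Op 3: best P0=NH3 P1=NH3 P2=-
Op 4: best P0=NH1 P1=NH3 P2=-
Op 5: best P0=NH1 P1=NH2 P2=-
Op 6: best P0=NH1 P1=NH2 P2=-
Op 7: best P0=NH1 P1=NH2 P2=NH1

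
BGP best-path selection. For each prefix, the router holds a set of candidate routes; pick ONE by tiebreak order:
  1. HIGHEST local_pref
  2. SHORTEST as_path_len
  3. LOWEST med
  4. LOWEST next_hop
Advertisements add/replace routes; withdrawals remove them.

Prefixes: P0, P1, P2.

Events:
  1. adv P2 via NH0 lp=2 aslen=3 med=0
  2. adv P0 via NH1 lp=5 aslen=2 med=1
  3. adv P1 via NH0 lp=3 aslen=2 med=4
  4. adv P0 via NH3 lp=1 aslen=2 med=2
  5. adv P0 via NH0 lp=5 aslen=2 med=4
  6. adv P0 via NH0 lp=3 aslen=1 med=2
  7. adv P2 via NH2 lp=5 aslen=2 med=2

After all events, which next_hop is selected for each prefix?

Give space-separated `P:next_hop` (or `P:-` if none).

Answer: P0:NH1 P1:NH0 P2:NH2

Derivation:
Op 1: best P0=- P1=- P2=NH0
Op 2: best P0=NH1 P1=- P2=NH0
Op 3: best P0=NH1 P1=NH0 P2=NH0
Op 4: best P0=NH1 P1=NH0 P2=NH0
Op 5: best P0=NH1 P1=NH0 P2=NH0
Op 6: best P0=NH1 P1=NH0 P2=NH0
Op 7: best P0=NH1 P1=NH0 P2=NH2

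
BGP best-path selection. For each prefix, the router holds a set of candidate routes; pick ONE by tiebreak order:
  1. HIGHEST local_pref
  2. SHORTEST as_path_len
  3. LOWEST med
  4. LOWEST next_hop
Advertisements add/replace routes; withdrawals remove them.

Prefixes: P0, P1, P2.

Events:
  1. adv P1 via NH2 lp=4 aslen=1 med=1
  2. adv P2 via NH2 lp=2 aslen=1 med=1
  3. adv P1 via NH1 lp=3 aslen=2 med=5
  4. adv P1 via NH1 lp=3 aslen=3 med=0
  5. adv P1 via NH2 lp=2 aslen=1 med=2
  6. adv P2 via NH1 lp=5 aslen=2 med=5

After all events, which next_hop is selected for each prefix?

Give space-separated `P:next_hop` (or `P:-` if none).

Op 1: best P0=- P1=NH2 P2=-
Op 2: best P0=- P1=NH2 P2=NH2
Op 3: best P0=- P1=NH2 P2=NH2
Op 4: best P0=- P1=NH2 P2=NH2
Op 5: best P0=- P1=NH1 P2=NH2
Op 6: best P0=- P1=NH1 P2=NH1

Answer: P0:- P1:NH1 P2:NH1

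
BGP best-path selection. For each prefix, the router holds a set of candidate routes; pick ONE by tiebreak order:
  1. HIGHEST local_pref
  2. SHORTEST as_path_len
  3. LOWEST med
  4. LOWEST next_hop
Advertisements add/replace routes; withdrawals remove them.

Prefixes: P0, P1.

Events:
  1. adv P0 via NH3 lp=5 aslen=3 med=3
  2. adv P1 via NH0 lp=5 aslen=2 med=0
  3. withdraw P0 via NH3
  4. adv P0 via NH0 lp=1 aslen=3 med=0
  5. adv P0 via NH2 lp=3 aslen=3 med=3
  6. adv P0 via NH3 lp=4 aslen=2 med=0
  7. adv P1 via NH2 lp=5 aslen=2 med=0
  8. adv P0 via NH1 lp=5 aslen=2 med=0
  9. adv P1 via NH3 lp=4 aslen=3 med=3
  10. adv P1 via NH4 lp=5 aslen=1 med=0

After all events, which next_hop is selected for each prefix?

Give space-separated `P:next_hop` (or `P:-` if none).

Op 1: best P0=NH3 P1=-
Op 2: best P0=NH3 P1=NH0
Op 3: best P0=- P1=NH0
Op 4: best P0=NH0 P1=NH0
Op 5: best P0=NH2 P1=NH0
Op 6: best P0=NH3 P1=NH0
Op 7: best P0=NH3 P1=NH0
Op 8: best P0=NH1 P1=NH0
Op 9: best P0=NH1 P1=NH0
Op 10: best P0=NH1 P1=NH4

Answer: P0:NH1 P1:NH4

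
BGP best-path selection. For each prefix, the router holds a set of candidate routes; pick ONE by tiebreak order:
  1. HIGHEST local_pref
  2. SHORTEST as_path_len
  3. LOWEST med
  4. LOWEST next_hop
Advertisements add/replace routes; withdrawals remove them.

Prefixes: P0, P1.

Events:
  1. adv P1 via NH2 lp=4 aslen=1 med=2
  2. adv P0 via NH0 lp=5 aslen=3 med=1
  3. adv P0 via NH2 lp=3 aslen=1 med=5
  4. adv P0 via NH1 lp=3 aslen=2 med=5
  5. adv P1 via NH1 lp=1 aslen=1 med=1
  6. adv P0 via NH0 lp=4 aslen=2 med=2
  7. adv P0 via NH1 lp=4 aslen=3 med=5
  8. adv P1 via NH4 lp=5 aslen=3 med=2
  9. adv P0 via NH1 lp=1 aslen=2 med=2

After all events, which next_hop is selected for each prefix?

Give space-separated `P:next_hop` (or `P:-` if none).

Answer: P0:NH0 P1:NH4

Derivation:
Op 1: best P0=- P1=NH2
Op 2: best P0=NH0 P1=NH2
Op 3: best P0=NH0 P1=NH2
Op 4: best P0=NH0 P1=NH2
Op 5: best P0=NH0 P1=NH2
Op 6: best P0=NH0 P1=NH2
Op 7: best P0=NH0 P1=NH2
Op 8: best P0=NH0 P1=NH4
Op 9: best P0=NH0 P1=NH4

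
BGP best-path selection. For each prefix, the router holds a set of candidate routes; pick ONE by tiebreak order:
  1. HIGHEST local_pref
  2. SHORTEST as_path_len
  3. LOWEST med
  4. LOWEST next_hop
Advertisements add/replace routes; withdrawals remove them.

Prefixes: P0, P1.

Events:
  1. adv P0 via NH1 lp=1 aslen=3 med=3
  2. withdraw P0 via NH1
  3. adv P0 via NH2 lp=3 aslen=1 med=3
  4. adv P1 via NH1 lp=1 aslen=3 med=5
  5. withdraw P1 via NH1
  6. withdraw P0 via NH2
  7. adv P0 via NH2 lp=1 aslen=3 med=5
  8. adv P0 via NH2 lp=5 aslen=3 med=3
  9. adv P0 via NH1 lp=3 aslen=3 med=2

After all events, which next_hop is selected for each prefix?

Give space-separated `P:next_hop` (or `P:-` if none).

Op 1: best P0=NH1 P1=-
Op 2: best P0=- P1=-
Op 3: best P0=NH2 P1=-
Op 4: best P0=NH2 P1=NH1
Op 5: best P0=NH2 P1=-
Op 6: best P0=- P1=-
Op 7: best P0=NH2 P1=-
Op 8: best P0=NH2 P1=-
Op 9: best P0=NH2 P1=-

Answer: P0:NH2 P1:-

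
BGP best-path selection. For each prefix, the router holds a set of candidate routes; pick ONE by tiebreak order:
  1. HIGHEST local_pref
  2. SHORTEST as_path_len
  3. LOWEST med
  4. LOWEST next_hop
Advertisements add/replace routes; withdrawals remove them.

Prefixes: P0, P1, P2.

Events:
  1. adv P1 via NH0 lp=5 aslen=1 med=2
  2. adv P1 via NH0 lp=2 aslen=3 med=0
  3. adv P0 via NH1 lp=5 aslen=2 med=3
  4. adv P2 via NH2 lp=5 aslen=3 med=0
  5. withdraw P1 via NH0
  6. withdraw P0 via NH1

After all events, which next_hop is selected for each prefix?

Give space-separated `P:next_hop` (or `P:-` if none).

Answer: P0:- P1:- P2:NH2

Derivation:
Op 1: best P0=- P1=NH0 P2=-
Op 2: best P0=- P1=NH0 P2=-
Op 3: best P0=NH1 P1=NH0 P2=-
Op 4: best P0=NH1 P1=NH0 P2=NH2
Op 5: best P0=NH1 P1=- P2=NH2
Op 6: best P0=- P1=- P2=NH2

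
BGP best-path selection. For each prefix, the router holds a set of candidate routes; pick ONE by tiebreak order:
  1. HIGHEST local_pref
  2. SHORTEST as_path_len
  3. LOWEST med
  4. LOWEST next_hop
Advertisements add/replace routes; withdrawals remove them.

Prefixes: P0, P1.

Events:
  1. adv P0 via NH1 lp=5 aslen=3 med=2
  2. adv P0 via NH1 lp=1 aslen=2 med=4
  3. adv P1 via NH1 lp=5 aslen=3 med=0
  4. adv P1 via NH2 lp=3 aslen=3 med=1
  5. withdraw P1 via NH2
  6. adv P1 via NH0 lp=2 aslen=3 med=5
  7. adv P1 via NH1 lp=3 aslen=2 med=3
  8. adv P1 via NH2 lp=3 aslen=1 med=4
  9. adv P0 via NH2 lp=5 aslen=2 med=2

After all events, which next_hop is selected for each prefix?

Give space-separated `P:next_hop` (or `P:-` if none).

Op 1: best P0=NH1 P1=-
Op 2: best P0=NH1 P1=-
Op 3: best P0=NH1 P1=NH1
Op 4: best P0=NH1 P1=NH1
Op 5: best P0=NH1 P1=NH1
Op 6: best P0=NH1 P1=NH1
Op 7: best P0=NH1 P1=NH1
Op 8: best P0=NH1 P1=NH2
Op 9: best P0=NH2 P1=NH2

Answer: P0:NH2 P1:NH2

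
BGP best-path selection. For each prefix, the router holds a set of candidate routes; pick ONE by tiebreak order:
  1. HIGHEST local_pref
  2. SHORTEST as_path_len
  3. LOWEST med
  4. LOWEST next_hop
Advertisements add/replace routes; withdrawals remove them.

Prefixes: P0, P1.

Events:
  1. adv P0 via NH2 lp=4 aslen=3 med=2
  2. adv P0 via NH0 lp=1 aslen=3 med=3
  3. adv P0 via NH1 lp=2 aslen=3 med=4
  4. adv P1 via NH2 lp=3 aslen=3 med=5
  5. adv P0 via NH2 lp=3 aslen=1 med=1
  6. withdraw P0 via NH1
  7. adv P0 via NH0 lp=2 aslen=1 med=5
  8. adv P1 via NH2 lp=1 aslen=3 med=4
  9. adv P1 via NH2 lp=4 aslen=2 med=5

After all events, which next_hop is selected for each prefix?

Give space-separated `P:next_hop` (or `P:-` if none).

Answer: P0:NH2 P1:NH2

Derivation:
Op 1: best P0=NH2 P1=-
Op 2: best P0=NH2 P1=-
Op 3: best P0=NH2 P1=-
Op 4: best P0=NH2 P1=NH2
Op 5: best P0=NH2 P1=NH2
Op 6: best P0=NH2 P1=NH2
Op 7: best P0=NH2 P1=NH2
Op 8: best P0=NH2 P1=NH2
Op 9: best P0=NH2 P1=NH2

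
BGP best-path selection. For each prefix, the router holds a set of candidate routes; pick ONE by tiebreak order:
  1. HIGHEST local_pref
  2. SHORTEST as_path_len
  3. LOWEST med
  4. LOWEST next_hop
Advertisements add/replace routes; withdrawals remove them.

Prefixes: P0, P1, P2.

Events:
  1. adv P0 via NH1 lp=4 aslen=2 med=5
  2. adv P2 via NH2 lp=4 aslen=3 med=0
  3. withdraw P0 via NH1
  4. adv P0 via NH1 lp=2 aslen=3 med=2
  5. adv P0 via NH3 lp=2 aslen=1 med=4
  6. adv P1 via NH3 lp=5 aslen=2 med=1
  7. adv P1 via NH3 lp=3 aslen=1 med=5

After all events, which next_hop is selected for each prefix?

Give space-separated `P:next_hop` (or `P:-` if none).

Answer: P0:NH3 P1:NH3 P2:NH2

Derivation:
Op 1: best P0=NH1 P1=- P2=-
Op 2: best P0=NH1 P1=- P2=NH2
Op 3: best P0=- P1=- P2=NH2
Op 4: best P0=NH1 P1=- P2=NH2
Op 5: best P0=NH3 P1=- P2=NH2
Op 6: best P0=NH3 P1=NH3 P2=NH2
Op 7: best P0=NH3 P1=NH3 P2=NH2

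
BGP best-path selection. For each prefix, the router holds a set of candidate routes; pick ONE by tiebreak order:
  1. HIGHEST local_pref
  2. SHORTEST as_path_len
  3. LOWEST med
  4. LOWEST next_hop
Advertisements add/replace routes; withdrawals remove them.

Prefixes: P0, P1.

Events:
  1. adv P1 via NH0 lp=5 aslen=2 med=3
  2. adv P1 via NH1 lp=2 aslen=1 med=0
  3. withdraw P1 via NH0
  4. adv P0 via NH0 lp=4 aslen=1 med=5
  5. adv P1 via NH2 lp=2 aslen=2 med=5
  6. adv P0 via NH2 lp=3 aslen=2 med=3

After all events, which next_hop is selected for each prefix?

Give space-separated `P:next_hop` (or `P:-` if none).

Answer: P0:NH0 P1:NH1

Derivation:
Op 1: best P0=- P1=NH0
Op 2: best P0=- P1=NH0
Op 3: best P0=- P1=NH1
Op 4: best P0=NH0 P1=NH1
Op 5: best P0=NH0 P1=NH1
Op 6: best P0=NH0 P1=NH1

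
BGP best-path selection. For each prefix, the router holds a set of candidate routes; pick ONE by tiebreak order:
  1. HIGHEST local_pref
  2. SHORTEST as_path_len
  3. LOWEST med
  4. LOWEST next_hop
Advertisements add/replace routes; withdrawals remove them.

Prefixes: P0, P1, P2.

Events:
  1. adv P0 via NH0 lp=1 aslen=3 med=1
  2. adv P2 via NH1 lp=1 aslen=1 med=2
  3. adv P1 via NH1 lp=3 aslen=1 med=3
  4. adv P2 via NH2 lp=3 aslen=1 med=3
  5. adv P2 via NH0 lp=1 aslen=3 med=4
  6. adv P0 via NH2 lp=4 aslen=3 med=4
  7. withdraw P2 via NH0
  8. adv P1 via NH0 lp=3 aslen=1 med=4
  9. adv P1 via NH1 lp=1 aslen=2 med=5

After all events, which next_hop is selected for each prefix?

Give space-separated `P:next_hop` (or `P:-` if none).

Op 1: best P0=NH0 P1=- P2=-
Op 2: best P0=NH0 P1=- P2=NH1
Op 3: best P0=NH0 P1=NH1 P2=NH1
Op 4: best P0=NH0 P1=NH1 P2=NH2
Op 5: best P0=NH0 P1=NH1 P2=NH2
Op 6: best P0=NH2 P1=NH1 P2=NH2
Op 7: best P0=NH2 P1=NH1 P2=NH2
Op 8: best P0=NH2 P1=NH1 P2=NH2
Op 9: best P0=NH2 P1=NH0 P2=NH2

Answer: P0:NH2 P1:NH0 P2:NH2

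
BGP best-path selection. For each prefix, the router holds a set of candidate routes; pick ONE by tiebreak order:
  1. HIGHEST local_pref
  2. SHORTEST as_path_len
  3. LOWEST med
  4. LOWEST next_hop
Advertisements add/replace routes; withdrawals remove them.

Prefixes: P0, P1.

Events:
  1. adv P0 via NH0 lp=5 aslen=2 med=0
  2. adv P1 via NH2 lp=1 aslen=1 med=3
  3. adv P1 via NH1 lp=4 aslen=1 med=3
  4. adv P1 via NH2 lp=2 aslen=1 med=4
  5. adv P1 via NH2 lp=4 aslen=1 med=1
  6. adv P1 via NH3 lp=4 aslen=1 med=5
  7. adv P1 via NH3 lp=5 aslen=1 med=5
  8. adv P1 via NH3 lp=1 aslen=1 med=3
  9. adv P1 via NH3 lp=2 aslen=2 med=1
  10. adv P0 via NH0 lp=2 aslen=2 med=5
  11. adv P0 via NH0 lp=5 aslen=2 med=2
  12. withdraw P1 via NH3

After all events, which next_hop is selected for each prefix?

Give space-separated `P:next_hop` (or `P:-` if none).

Answer: P0:NH0 P1:NH2

Derivation:
Op 1: best P0=NH0 P1=-
Op 2: best P0=NH0 P1=NH2
Op 3: best P0=NH0 P1=NH1
Op 4: best P0=NH0 P1=NH1
Op 5: best P0=NH0 P1=NH2
Op 6: best P0=NH0 P1=NH2
Op 7: best P0=NH0 P1=NH3
Op 8: best P0=NH0 P1=NH2
Op 9: best P0=NH0 P1=NH2
Op 10: best P0=NH0 P1=NH2
Op 11: best P0=NH0 P1=NH2
Op 12: best P0=NH0 P1=NH2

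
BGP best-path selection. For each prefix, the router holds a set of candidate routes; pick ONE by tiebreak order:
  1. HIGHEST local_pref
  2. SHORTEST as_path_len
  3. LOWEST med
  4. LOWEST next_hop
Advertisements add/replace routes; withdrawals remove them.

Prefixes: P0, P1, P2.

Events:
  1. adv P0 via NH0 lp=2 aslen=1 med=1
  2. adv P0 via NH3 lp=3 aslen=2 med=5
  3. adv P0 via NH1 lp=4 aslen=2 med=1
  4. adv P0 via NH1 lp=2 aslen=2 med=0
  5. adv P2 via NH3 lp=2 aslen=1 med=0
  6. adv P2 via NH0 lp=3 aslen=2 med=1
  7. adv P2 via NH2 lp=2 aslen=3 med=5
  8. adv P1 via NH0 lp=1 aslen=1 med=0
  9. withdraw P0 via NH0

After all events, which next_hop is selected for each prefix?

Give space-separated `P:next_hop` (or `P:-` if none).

Op 1: best P0=NH0 P1=- P2=-
Op 2: best P0=NH3 P1=- P2=-
Op 3: best P0=NH1 P1=- P2=-
Op 4: best P0=NH3 P1=- P2=-
Op 5: best P0=NH3 P1=- P2=NH3
Op 6: best P0=NH3 P1=- P2=NH0
Op 7: best P0=NH3 P1=- P2=NH0
Op 8: best P0=NH3 P1=NH0 P2=NH0
Op 9: best P0=NH3 P1=NH0 P2=NH0

Answer: P0:NH3 P1:NH0 P2:NH0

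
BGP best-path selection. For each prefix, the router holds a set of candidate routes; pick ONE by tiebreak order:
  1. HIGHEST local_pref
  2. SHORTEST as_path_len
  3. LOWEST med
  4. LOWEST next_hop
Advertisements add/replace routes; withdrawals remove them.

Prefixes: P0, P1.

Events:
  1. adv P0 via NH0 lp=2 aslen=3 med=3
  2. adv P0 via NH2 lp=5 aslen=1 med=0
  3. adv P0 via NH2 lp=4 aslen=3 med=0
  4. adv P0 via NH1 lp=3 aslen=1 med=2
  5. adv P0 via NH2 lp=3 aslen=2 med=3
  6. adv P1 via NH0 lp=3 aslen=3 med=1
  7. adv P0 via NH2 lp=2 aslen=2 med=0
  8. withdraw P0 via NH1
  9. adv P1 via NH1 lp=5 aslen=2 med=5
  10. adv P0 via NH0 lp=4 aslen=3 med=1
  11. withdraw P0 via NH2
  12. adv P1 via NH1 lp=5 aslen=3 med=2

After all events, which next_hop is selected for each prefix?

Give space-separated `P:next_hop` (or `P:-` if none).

Op 1: best P0=NH0 P1=-
Op 2: best P0=NH2 P1=-
Op 3: best P0=NH2 P1=-
Op 4: best P0=NH2 P1=-
Op 5: best P0=NH1 P1=-
Op 6: best P0=NH1 P1=NH0
Op 7: best P0=NH1 P1=NH0
Op 8: best P0=NH2 P1=NH0
Op 9: best P0=NH2 P1=NH1
Op 10: best P0=NH0 P1=NH1
Op 11: best P0=NH0 P1=NH1
Op 12: best P0=NH0 P1=NH1

Answer: P0:NH0 P1:NH1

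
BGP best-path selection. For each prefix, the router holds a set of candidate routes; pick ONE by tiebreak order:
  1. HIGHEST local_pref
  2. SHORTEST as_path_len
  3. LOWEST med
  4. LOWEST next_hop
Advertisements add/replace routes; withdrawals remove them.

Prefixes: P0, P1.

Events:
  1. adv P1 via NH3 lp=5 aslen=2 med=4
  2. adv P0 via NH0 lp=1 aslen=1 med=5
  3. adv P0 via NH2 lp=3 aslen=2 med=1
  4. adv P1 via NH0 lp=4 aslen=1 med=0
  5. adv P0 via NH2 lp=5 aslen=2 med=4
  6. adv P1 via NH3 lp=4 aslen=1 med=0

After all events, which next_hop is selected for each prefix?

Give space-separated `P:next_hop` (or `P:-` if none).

Answer: P0:NH2 P1:NH0

Derivation:
Op 1: best P0=- P1=NH3
Op 2: best P0=NH0 P1=NH3
Op 3: best P0=NH2 P1=NH3
Op 4: best P0=NH2 P1=NH3
Op 5: best P0=NH2 P1=NH3
Op 6: best P0=NH2 P1=NH0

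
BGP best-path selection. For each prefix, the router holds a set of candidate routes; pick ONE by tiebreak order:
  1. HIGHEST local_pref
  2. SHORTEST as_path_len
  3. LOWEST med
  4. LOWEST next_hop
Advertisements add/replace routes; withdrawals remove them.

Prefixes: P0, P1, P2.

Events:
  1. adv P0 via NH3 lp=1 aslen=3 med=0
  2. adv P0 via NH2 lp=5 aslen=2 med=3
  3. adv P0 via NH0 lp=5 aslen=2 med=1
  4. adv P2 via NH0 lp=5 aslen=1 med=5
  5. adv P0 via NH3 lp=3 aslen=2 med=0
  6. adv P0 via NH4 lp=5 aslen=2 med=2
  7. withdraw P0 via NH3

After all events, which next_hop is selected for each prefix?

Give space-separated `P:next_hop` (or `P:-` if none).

Answer: P0:NH0 P1:- P2:NH0

Derivation:
Op 1: best P0=NH3 P1=- P2=-
Op 2: best P0=NH2 P1=- P2=-
Op 3: best P0=NH0 P1=- P2=-
Op 4: best P0=NH0 P1=- P2=NH0
Op 5: best P0=NH0 P1=- P2=NH0
Op 6: best P0=NH0 P1=- P2=NH0
Op 7: best P0=NH0 P1=- P2=NH0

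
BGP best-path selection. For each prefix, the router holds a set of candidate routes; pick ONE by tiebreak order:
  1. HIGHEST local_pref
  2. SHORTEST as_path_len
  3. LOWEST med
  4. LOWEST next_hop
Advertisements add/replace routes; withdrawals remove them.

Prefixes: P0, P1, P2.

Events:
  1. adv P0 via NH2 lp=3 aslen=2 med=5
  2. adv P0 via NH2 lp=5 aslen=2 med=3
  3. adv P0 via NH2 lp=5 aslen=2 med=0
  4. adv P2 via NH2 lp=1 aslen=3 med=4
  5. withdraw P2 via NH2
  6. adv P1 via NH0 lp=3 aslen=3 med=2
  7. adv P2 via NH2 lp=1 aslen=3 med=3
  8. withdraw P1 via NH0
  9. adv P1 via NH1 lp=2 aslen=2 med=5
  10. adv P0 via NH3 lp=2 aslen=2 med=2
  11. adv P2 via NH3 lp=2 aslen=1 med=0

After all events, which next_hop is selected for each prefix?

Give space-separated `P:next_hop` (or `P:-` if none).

Answer: P0:NH2 P1:NH1 P2:NH3

Derivation:
Op 1: best P0=NH2 P1=- P2=-
Op 2: best P0=NH2 P1=- P2=-
Op 3: best P0=NH2 P1=- P2=-
Op 4: best P0=NH2 P1=- P2=NH2
Op 5: best P0=NH2 P1=- P2=-
Op 6: best P0=NH2 P1=NH0 P2=-
Op 7: best P0=NH2 P1=NH0 P2=NH2
Op 8: best P0=NH2 P1=- P2=NH2
Op 9: best P0=NH2 P1=NH1 P2=NH2
Op 10: best P0=NH2 P1=NH1 P2=NH2
Op 11: best P0=NH2 P1=NH1 P2=NH3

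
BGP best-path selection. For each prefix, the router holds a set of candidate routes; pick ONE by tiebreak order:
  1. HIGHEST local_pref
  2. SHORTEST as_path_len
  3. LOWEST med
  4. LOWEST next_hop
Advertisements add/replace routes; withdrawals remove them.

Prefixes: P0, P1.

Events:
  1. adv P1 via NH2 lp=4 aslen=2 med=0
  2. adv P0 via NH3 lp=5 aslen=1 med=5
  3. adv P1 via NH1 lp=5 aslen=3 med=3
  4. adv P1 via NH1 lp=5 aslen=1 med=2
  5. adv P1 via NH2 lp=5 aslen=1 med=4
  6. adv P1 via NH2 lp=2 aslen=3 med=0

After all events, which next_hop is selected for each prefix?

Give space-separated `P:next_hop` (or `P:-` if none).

Op 1: best P0=- P1=NH2
Op 2: best P0=NH3 P1=NH2
Op 3: best P0=NH3 P1=NH1
Op 4: best P0=NH3 P1=NH1
Op 5: best P0=NH3 P1=NH1
Op 6: best P0=NH3 P1=NH1

Answer: P0:NH3 P1:NH1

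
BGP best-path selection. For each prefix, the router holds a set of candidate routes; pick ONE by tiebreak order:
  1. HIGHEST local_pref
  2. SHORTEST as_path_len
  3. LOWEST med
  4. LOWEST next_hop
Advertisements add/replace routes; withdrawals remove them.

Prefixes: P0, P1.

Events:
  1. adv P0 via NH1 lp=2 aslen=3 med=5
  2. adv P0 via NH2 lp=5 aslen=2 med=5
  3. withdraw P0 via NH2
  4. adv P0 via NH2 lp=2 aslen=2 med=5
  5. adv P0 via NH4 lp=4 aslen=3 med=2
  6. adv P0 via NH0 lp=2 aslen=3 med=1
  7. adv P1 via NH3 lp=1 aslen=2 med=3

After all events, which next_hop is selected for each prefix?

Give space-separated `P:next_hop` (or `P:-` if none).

Op 1: best P0=NH1 P1=-
Op 2: best P0=NH2 P1=-
Op 3: best P0=NH1 P1=-
Op 4: best P0=NH2 P1=-
Op 5: best P0=NH4 P1=-
Op 6: best P0=NH4 P1=-
Op 7: best P0=NH4 P1=NH3

Answer: P0:NH4 P1:NH3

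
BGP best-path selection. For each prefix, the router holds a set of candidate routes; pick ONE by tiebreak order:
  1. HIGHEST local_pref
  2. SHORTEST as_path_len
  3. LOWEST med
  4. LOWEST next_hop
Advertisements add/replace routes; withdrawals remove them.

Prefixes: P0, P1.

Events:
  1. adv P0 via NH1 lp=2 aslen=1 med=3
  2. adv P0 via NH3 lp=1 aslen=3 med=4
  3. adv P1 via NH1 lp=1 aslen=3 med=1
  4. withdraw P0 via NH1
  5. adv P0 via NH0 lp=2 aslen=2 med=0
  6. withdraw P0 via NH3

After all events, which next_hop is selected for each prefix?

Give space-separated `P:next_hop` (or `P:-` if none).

Op 1: best P0=NH1 P1=-
Op 2: best P0=NH1 P1=-
Op 3: best P0=NH1 P1=NH1
Op 4: best P0=NH3 P1=NH1
Op 5: best P0=NH0 P1=NH1
Op 6: best P0=NH0 P1=NH1

Answer: P0:NH0 P1:NH1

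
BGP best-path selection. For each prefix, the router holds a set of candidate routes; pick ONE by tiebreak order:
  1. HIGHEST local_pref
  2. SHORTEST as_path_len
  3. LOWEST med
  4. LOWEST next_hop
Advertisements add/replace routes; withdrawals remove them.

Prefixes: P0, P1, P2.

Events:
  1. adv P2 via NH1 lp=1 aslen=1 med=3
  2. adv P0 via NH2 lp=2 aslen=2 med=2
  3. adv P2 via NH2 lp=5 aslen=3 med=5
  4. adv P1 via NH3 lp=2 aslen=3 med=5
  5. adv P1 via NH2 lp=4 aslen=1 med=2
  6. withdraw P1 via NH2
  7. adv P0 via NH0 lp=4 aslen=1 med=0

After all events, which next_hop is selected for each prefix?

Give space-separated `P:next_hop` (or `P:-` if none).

Op 1: best P0=- P1=- P2=NH1
Op 2: best P0=NH2 P1=- P2=NH1
Op 3: best P0=NH2 P1=- P2=NH2
Op 4: best P0=NH2 P1=NH3 P2=NH2
Op 5: best P0=NH2 P1=NH2 P2=NH2
Op 6: best P0=NH2 P1=NH3 P2=NH2
Op 7: best P0=NH0 P1=NH3 P2=NH2

Answer: P0:NH0 P1:NH3 P2:NH2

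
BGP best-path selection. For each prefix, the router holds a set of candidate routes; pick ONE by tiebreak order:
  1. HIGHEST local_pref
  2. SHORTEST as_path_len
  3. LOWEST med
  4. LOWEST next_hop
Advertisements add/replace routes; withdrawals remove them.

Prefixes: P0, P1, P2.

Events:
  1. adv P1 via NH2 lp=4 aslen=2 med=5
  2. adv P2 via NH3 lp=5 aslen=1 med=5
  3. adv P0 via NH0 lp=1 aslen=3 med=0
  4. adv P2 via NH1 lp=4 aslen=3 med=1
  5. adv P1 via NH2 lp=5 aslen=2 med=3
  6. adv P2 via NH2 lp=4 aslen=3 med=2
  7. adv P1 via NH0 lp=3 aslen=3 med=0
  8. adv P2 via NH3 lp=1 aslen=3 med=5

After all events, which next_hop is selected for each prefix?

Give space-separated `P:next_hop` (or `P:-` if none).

Answer: P0:NH0 P1:NH2 P2:NH1

Derivation:
Op 1: best P0=- P1=NH2 P2=-
Op 2: best P0=- P1=NH2 P2=NH3
Op 3: best P0=NH0 P1=NH2 P2=NH3
Op 4: best P0=NH0 P1=NH2 P2=NH3
Op 5: best P0=NH0 P1=NH2 P2=NH3
Op 6: best P0=NH0 P1=NH2 P2=NH3
Op 7: best P0=NH0 P1=NH2 P2=NH3
Op 8: best P0=NH0 P1=NH2 P2=NH1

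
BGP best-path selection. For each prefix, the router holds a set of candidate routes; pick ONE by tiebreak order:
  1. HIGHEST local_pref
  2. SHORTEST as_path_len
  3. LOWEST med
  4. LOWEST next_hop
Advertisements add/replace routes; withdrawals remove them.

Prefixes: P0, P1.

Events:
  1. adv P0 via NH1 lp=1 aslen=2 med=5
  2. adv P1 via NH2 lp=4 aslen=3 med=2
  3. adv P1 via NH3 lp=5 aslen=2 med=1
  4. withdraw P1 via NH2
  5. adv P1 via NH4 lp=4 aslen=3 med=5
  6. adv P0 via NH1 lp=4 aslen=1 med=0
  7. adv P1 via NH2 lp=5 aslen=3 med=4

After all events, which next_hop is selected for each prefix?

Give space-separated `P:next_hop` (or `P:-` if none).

Op 1: best P0=NH1 P1=-
Op 2: best P0=NH1 P1=NH2
Op 3: best P0=NH1 P1=NH3
Op 4: best P0=NH1 P1=NH3
Op 5: best P0=NH1 P1=NH3
Op 6: best P0=NH1 P1=NH3
Op 7: best P0=NH1 P1=NH3

Answer: P0:NH1 P1:NH3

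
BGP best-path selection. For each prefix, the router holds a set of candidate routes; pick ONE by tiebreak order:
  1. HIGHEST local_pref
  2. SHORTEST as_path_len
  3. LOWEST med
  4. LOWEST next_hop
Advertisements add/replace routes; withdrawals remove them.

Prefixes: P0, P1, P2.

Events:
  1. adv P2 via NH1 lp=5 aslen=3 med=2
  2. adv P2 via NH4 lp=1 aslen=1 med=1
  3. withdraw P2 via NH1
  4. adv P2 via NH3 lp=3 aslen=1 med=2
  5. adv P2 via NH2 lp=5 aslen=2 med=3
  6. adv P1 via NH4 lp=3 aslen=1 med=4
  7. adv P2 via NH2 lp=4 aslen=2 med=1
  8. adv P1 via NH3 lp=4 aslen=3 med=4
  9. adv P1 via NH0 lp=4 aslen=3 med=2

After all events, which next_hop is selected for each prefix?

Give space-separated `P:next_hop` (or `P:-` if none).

Op 1: best P0=- P1=- P2=NH1
Op 2: best P0=- P1=- P2=NH1
Op 3: best P0=- P1=- P2=NH4
Op 4: best P0=- P1=- P2=NH3
Op 5: best P0=- P1=- P2=NH2
Op 6: best P0=- P1=NH4 P2=NH2
Op 7: best P0=- P1=NH4 P2=NH2
Op 8: best P0=- P1=NH3 P2=NH2
Op 9: best P0=- P1=NH0 P2=NH2

Answer: P0:- P1:NH0 P2:NH2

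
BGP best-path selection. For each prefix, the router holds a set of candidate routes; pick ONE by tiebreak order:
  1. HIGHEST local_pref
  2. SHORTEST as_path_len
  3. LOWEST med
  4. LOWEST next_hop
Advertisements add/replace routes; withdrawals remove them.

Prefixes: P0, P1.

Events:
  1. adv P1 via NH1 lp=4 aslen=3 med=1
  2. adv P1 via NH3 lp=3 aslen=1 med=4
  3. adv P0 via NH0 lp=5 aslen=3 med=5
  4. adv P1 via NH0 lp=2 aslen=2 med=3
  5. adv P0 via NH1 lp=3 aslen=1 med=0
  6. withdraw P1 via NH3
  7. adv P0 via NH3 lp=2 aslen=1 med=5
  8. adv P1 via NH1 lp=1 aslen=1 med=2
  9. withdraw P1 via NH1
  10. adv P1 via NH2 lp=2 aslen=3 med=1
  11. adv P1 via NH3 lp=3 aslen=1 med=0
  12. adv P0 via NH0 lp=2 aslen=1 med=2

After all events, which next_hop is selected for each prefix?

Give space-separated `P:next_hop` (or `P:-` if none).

Answer: P0:NH1 P1:NH3

Derivation:
Op 1: best P0=- P1=NH1
Op 2: best P0=- P1=NH1
Op 3: best P0=NH0 P1=NH1
Op 4: best P0=NH0 P1=NH1
Op 5: best P0=NH0 P1=NH1
Op 6: best P0=NH0 P1=NH1
Op 7: best P0=NH0 P1=NH1
Op 8: best P0=NH0 P1=NH0
Op 9: best P0=NH0 P1=NH0
Op 10: best P0=NH0 P1=NH0
Op 11: best P0=NH0 P1=NH3
Op 12: best P0=NH1 P1=NH3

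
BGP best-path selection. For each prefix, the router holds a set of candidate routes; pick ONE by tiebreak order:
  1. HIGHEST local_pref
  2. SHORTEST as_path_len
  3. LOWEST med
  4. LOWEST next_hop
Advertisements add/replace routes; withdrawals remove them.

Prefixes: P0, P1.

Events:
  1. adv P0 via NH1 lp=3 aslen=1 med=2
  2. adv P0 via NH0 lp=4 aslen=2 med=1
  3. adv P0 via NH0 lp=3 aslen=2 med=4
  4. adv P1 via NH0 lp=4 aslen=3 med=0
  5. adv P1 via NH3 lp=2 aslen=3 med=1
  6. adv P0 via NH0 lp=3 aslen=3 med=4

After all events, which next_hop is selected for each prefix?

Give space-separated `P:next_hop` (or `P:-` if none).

Answer: P0:NH1 P1:NH0

Derivation:
Op 1: best P0=NH1 P1=-
Op 2: best P0=NH0 P1=-
Op 3: best P0=NH1 P1=-
Op 4: best P0=NH1 P1=NH0
Op 5: best P0=NH1 P1=NH0
Op 6: best P0=NH1 P1=NH0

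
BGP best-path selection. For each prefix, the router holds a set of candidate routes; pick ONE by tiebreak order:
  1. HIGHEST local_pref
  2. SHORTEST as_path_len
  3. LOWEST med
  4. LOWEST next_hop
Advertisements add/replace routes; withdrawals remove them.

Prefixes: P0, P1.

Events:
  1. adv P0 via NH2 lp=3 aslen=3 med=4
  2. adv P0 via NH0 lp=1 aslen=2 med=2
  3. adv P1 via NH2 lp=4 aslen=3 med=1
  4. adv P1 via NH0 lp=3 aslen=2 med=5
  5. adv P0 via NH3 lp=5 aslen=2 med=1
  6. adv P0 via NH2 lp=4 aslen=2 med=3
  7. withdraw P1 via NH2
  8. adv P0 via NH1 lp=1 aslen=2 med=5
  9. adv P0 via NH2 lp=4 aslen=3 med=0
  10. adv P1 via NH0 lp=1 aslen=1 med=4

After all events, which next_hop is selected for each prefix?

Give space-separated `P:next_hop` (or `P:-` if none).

Op 1: best P0=NH2 P1=-
Op 2: best P0=NH2 P1=-
Op 3: best P0=NH2 P1=NH2
Op 4: best P0=NH2 P1=NH2
Op 5: best P0=NH3 P1=NH2
Op 6: best P0=NH3 P1=NH2
Op 7: best P0=NH3 P1=NH0
Op 8: best P0=NH3 P1=NH0
Op 9: best P0=NH3 P1=NH0
Op 10: best P0=NH3 P1=NH0

Answer: P0:NH3 P1:NH0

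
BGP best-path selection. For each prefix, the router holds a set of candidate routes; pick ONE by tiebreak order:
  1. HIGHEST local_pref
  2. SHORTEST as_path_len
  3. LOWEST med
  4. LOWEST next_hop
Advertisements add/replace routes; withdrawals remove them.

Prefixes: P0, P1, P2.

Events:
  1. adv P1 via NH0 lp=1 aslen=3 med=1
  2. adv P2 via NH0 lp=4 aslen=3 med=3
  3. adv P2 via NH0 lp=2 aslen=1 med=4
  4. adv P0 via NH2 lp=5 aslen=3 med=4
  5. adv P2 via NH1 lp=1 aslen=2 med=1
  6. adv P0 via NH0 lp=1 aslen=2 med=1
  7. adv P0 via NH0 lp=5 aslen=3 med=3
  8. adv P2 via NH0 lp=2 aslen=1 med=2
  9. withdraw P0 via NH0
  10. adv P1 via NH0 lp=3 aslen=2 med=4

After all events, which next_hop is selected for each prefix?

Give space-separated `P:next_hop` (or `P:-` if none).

Op 1: best P0=- P1=NH0 P2=-
Op 2: best P0=- P1=NH0 P2=NH0
Op 3: best P0=- P1=NH0 P2=NH0
Op 4: best P0=NH2 P1=NH0 P2=NH0
Op 5: best P0=NH2 P1=NH0 P2=NH0
Op 6: best P0=NH2 P1=NH0 P2=NH0
Op 7: best P0=NH0 P1=NH0 P2=NH0
Op 8: best P0=NH0 P1=NH0 P2=NH0
Op 9: best P0=NH2 P1=NH0 P2=NH0
Op 10: best P0=NH2 P1=NH0 P2=NH0

Answer: P0:NH2 P1:NH0 P2:NH0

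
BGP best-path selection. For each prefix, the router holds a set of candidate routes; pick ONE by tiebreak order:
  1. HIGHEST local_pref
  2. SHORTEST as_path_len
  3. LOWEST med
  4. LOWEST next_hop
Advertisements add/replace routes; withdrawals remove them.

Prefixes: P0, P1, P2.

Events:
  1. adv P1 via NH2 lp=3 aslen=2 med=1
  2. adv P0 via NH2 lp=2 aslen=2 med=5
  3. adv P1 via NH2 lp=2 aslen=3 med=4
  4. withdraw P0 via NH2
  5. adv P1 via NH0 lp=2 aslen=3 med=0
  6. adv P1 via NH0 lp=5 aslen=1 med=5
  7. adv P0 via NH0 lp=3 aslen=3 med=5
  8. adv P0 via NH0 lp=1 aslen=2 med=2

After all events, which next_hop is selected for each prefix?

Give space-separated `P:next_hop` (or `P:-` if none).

Answer: P0:NH0 P1:NH0 P2:-

Derivation:
Op 1: best P0=- P1=NH2 P2=-
Op 2: best P0=NH2 P1=NH2 P2=-
Op 3: best P0=NH2 P1=NH2 P2=-
Op 4: best P0=- P1=NH2 P2=-
Op 5: best P0=- P1=NH0 P2=-
Op 6: best P0=- P1=NH0 P2=-
Op 7: best P0=NH0 P1=NH0 P2=-
Op 8: best P0=NH0 P1=NH0 P2=-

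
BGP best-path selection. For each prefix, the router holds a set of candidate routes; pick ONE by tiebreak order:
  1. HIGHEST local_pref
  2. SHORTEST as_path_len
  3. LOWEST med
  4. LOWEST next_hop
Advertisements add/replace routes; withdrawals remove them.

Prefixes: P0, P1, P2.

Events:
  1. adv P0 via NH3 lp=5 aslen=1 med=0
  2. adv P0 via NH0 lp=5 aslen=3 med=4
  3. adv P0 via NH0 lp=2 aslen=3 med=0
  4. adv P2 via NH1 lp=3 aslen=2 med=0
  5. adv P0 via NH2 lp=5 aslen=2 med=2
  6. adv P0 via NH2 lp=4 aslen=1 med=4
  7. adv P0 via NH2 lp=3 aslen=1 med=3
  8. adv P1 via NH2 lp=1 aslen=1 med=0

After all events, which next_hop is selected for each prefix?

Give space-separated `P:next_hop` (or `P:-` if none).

Answer: P0:NH3 P1:NH2 P2:NH1

Derivation:
Op 1: best P0=NH3 P1=- P2=-
Op 2: best P0=NH3 P1=- P2=-
Op 3: best P0=NH3 P1=- P2=-
Op 4: best P0=NH3 P1=- P2=NH1
Op 5: best P0=NH3 P1=- P2=NH1
Op 6: best P0=NH3 P1=- P2=NH1
Op 7: best P0=NH3 P1=- P2=NH1
Op 8: best P0=NH3 P1=NH2 P2=NH1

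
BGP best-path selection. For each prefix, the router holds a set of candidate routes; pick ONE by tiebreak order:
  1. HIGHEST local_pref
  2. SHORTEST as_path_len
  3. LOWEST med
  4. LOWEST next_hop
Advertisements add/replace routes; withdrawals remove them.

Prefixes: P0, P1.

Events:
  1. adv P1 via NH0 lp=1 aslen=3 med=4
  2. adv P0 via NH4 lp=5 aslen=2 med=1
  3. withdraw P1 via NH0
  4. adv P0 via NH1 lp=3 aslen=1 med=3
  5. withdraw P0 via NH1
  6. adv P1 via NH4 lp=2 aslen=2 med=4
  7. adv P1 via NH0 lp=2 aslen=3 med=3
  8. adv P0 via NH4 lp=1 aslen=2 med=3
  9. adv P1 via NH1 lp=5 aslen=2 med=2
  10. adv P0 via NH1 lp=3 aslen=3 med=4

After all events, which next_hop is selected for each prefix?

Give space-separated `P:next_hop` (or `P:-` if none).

Answer: P0:NH1 P1:NH1

Derivation:
Op 1: best P0=- P1=NH0
Op 2: best P0=NH4 P1=NH0
Op 3: best P0=NH4 P1=-
Op 4: best P0=NH4 P1=-
Op 5: best P0=NH4 P1=-
Op 6: best P0=NH4 P1=NH4
Op 7: best P0=NH4 P1=NH4
Op 8: best P0=NH4 P1=NH4
Op 9: best P0=NH4 P1=NH1
Op 10: best P0=NH1 P1=NH1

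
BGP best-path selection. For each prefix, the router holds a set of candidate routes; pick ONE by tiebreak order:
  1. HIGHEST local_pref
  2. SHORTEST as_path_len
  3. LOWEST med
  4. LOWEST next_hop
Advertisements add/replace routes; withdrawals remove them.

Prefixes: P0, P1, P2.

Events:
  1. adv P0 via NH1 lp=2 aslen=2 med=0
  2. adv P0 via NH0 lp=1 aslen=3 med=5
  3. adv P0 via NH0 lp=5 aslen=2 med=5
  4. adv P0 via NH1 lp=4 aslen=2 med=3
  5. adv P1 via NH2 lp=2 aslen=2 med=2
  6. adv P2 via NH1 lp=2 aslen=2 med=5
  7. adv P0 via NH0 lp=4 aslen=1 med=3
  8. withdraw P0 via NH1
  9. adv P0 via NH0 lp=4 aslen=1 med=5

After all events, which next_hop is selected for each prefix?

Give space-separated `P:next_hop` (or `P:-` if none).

Answer: P0:NH0 P1:NH2 P2:NH1

Derivation:
Op 1: best P0=NH1 P1=- P2=-
Op 2: best P0=NH1 P1=- P2=-
Op 3: best P0=NH0 P1=- P2=-
Op 4: best P0=NH0 P1=- P2=-
Op 5: best P0=NH0 P1=NH2 P2=-
Op 6: best P0=NH0 P1=NH2 P2=NH1
Op 7: best P0=NH0 P1=NH2 P2=NH1
Op 8: best P0=NH0 P1=NH2 P2=NH1
Op 9: best P0=NH0 P1=NH2 P2=NH1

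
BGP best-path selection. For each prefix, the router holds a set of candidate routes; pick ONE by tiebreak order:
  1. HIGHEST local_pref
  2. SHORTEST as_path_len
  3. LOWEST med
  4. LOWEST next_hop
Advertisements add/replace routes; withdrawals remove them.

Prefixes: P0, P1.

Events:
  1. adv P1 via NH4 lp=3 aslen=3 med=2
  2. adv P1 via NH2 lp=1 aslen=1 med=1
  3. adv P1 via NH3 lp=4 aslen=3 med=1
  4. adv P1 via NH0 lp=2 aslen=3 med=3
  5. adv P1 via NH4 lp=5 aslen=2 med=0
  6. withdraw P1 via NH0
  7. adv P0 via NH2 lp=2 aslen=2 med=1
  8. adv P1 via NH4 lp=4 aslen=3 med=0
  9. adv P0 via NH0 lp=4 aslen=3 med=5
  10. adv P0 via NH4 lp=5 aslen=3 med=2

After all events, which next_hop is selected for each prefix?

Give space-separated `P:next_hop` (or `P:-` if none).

Answer: P0:NH4 P1:NH4

Derivation:
Op 1: best P0=- P1=NH4
Op 2: best P0=- P1=NH4
Op 3: best P0=- P1=NH3
Op 4: best P0=- P1=NH3
Op 5: best P0=- P1=NH4
Op 6: best P0=- P1=NH4
Op 7: best P0=NH2 P1=NH4
Op 8: best P0=NH2 P1=NH4
Op 9: best P0=NH0 P1=NH4
Op 10: best P0=NH4 P1=NH4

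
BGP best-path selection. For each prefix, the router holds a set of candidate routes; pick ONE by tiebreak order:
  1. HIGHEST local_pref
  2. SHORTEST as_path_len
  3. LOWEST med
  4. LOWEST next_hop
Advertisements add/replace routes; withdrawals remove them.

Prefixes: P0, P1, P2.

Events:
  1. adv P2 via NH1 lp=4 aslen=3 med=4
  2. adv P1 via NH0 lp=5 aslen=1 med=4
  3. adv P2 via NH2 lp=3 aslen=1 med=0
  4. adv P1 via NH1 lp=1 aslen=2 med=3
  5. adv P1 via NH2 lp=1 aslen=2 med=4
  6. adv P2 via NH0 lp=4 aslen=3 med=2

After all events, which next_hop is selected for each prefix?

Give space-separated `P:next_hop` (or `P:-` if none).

Answer: P0:- P1:NH0 P2:NH0

Derivation:
Op 1: best P0=- P1=- P2=NH1
Op 2: best P0=- P1=NH0 P2=NH1
Op 3: best P0=- P1=NH0 P2=NH1
Op 4: best P0=- P1=NH0 P2=NH1
Op 5: best P0=- P1=NH0 P2=NH1
Op 6: best P0=- P1=NH0 P2=NH0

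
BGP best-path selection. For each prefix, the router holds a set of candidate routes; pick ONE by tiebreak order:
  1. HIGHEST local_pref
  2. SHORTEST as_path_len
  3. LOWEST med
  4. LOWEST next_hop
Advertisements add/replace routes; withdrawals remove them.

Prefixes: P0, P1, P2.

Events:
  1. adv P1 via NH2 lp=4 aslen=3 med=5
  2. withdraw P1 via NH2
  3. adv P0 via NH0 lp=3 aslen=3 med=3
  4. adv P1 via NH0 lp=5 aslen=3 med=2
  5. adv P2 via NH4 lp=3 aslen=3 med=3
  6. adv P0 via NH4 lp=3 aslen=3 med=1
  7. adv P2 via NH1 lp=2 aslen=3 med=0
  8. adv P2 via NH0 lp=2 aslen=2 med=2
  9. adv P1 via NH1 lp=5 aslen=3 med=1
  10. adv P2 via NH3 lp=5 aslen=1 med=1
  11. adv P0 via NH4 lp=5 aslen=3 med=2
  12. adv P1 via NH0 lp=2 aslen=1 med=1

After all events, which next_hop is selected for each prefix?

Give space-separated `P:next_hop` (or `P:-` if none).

Answer: P0:NH4 P1:NH1 P2:NH3

Derivation:
Op 1: best P0=- P1=NH2 P2=-
Op 2: best P0=- P1=- P2=-
Op 3: best P0=NH0 P1=- P2=-
Op 4: best P0=NH0 P1=NH0 P2=-
Op 5: best P0=NH0 P1=NH0 P2=NH4
Op 6: best P0=NH4 P1=NH0 P2=NH4
Op 7: best P0=NH4 P1=NH0 P2=NH4
Op 8: best P0=NH4 P1=NH0 P2=NH4
Op 9: best P0=NH4 P1=NH1 P2=NH4
Op 10: best P0=NH4 P1=NH1 P2=NH3
Op 11: best P0=NH4 P1=NH1 P2=NH3
Op 12: best P0=NH4 P1=NH1 P2=NH3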